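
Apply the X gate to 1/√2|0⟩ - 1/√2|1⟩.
-1/√2|0⟩ + 1/√2|1⟩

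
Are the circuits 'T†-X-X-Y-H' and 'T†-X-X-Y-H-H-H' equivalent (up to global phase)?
Yes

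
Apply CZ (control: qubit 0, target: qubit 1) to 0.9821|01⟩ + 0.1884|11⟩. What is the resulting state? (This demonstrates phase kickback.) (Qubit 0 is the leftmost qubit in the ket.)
0.9821|01⟩ - 0.1884|11⟩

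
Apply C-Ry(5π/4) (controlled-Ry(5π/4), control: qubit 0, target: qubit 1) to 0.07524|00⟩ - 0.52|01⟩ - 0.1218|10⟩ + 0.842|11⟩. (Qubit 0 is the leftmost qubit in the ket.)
0.07524|00⟩ - 0.52|01⟩ - 0.7313|10⟩ - 0.4347|11⟩

C-Ry(5π/4) leaves the control-|0⟩ kets |00⟩, |01⟩ unchanged and applies Ry(5π/4) to qubit 1 on the control-|1⟩ pair (|10⟩, |11⟩).
Ry(5π/4) = [[cos(θ/2), −sin(θ/2)], [sin(θ/2), cos(θ/2)]]; θ = 5π/4, cos(θ/2) ≈ -0.382683, sin(θ/2) ≈ 0.92388.
With a = amp(|10⟩) = -0.1218 and b = amp(|11⟩) = 0.842:
new amp(|10⟩) = (-0.382683)·a + (-0.92388)·b = -0.7313
new amp(|11⟩) = (0.92388)·a + (-0.382683)·b = -0.4347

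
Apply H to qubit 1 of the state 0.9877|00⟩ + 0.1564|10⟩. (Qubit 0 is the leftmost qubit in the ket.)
0.6984|00⟩ + 0.6984|01⟩ + 0.1106|10⟩ + 0.1106|11⟩

H on qubit 1 mixes each pair of kets that differ only in qubit 1: amplitudes (a, b) of (|…0…⟩, |…1…⟩) become ((a + b)/√2, (a − b)/√2). Kets absent from the input have amplitude 0.
(|00⟩, |01⟩): (a, b) = (0.9877, 0) → (0.6984, 0.6984)
(|10⟩, |11⟩): (a, b) = (0.1564, 0) → (0.1106, 0.1106)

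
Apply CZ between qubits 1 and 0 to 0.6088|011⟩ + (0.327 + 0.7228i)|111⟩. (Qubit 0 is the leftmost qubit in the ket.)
0.6088|011⟩ + (-0.327 - 0.7228i)|111⟩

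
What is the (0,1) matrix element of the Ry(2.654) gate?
-0.9704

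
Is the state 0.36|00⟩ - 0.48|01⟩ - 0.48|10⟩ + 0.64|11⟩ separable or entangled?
Separable

Writing the state as a|00⟩ + b|01⟩ + c|10⟩ + d|11⟩, it is a product state iff ad − bc = 0.
Here (a, b, c, d) = (0.36, -0.48, -0.48, 0.64): ad − bc = (0.36)(0.64) − (-0.48)(-0.48) = 0, so the state is separable.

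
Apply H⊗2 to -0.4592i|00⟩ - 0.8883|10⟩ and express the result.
(-0.4442 - 0.2296i)|00⟩ + (-0.4442 - 0.2296i)|01⟩ + (0.4442 - 0.2296i)|10⟩ + (0.4442 - 0.2296i)|11⟩

H⊗2 gives amp(|y⟩) = (1/2) Σ_x (−1)^(x·y) amp(|x⟩), where x·y is the number of positions in which both x and y have a 1.
|00⟩: (-0.4592i - 0.8883)/2 = (-0.4442 - 0.2296i)
|01⟩: (-0.4592i - 0.8883)/2 = (-0.4442 - 0.2296i)
|10⟩: (-0.4592i + 0.8883)/2 = (0.4442 - 0.2296i)
|11⟩: (-0.4592i + 0.8883)/2 = (0.4442 - 0.2296i)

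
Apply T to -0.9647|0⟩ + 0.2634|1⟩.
-0.9647|0⟩ + (0.1863 + 0.1863i)|1⟩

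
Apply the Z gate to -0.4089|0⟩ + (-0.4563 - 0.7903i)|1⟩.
-0.4089|0⟩ + (0.4563 + 0.7903i)|1⟩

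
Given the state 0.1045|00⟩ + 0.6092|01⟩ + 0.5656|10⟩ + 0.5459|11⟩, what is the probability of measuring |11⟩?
0.298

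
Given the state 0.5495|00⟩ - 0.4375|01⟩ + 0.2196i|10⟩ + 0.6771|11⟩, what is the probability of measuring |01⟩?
0.1914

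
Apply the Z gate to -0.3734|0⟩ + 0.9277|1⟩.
-0.3734|0⟩ - 0.9277|1⟩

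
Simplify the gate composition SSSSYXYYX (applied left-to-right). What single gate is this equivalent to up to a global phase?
Y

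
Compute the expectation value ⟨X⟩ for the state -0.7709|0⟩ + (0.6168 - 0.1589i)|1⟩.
-0.951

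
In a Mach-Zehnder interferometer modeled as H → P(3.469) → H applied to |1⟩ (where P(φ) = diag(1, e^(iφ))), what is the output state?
(0.9734 + 0.1608i)|0⟩ + (0.02656 - 0.1608i)|1⟩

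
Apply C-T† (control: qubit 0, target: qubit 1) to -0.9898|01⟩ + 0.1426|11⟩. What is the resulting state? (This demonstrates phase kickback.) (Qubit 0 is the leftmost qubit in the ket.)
-0.9898|01⟩ + (0.1008 - 0.1008i)|11⟩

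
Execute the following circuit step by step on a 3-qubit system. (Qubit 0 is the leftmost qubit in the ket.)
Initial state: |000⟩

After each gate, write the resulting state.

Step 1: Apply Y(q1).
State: i|010⟩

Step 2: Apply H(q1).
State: (1/√2)i|000⟩ - (1/√2)i|010⟩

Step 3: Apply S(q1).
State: (1/√2)i|000⟩ + 1/√2|010⟩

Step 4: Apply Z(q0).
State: (1/√2)i|000⟩ + 1/√2|010⟩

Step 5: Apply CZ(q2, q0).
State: (1/√2)i|000⟩ + 1/√2|010⟩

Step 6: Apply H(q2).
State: (1/2)i|000⟩ + (1/2)i|001⟩ + 1/2|010⟩ + 1/2|011⟩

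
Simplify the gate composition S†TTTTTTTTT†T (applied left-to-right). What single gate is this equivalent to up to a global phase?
S†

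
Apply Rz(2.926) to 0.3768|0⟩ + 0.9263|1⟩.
(0.04054 - 0.3746i)|0⟩ + (0.09966 + 0.9209i)|1⟩

Rz(2.926) = [[e^(−iθ/2), 0], [0, e^(iθ/2)]] with e^(±iθ/2) = cos(θ/2) ± i·sin(θ/2); θ = 2.926, cos(θ/2) ≈ 0.107588, sin(θ/2) ≈ 0.994196.
With a = amp(|0⟩) = 0.3768 and b = amp(|1⟩) = 0.9263:
new amp(|0⟩) = (0.107588 - 0.994196i)·a = (0.04054 - 0.3746i)
new amp(|1⟩) = (0.107588 + 0.994196i)·b = (0.09966 + 0.9209i)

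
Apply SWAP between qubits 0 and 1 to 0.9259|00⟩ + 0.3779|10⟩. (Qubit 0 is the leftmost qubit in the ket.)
0.9259|00⟩ + 0.3779|01⟩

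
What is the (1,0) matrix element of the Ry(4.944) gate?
0.6207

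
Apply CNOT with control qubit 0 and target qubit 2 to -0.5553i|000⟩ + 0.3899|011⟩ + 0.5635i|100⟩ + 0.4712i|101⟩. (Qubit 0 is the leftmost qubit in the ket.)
-0.5553i|000⟩ + 0.3899|011⟩ + 0.4712i|100⟩ + 0.5635i|101⟩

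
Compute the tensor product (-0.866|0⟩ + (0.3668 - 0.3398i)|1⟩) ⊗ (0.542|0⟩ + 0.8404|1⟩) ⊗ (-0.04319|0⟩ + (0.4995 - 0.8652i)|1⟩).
0.02027|000⟩ + (-0.2345 + 0.4061i)|001⟩ + 0.03143|010⟩ + (-0.3635 + 0.6297i)|011⟩ + (-0.008586 + 0.007954i)|100⟩ + (-0.06004 - 0.264i)|101⟩ + (-0.01331 + 0.01233i)|110⟩ + (-0.0931 - 0.4093i)|111⟩

amp(|b₁b₂…⟩) = product of the factor amplitudes for bits b₁, b₂, …; only kets whose every factor amplitude is nonzero survive.
|000⟩: (-0.866)(0.542)(-0.04319) = 0.02027
|001⟩: (-0.866)(0.542)(0.4995 - 0.8652i) = (-0.2345 + 0.4061i)
|010⟩: (-0.866)(0.8404)(-0.04319) = 0.03143
|011⟩: (-0.866)(0.8404)(0.4995 - 0.8652i) = (-0.3635 + 0.6297i)
|100⟩: (0.3668 - 0.3398i)(0.542)(-0.04319) = (-0.008586 + 0.007954i)
|101⟩: (0.3668 - 0.3398i)(0.542)(0.4995 - 0.8652i) = (-0.06004 - 0.264i)
|110⟩: (0.3668 - 0.3398i)(0.8404)(-0.04319) = (-0.01331 + 0.01233i)
|111⟩: (0.3668 - 0.3398i)(0.8404)(0.4995 - 0.8652i) = (-0.0931 - 0.4093i)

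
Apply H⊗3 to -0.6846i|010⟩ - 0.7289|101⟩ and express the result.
(-0.2577 - 0.242i)|000⟩ + (0.2577 - 0.242i)|001⟩ + (-0.2577 + 0.242i)|010⟩ + (0.2577 + 0.242i)|011⟩ + (0.2577 - 0.242i)|100⟩ + (-0.2577 - 0.242i)|101⟩ + (0.2577 + 0.242i)|110⟩ + (-0.2577 + 0.242i)|111⟩

H⊗3 gives amp(|y⟩) = (1/2√2) Σ_x (−1)^(x·y) amp(|x⟩), where x·y is the number of positions in which both x and y have a 1.
|000⟩: (-0.6846i - 0.7289)/(2√2) = (-0.2577 - 0.242i)
|001⟩: (-0.6846i + 0.7289)/(2√2) = (0.2577 - 0.242i)
|010⟩: (0.6846i - 0.7289)/(2√2) = (-0.2577 + 0.242i)
|011⟩: (0.6846i + 0.7289)/(2√2) = (0.2577 + 0.242i)
|100⟩: (-0.6846i + 0.7289)/(2√2) = (0.2577 - 0.242i)
|101⟩: (-0.6846i - 0.7289)/(2√2) = (-0.2577 - 0.242i)
|110⟩: (0.6846i + 0.7289)/(2√2) = (0.2577 + 0.242i)
|111⟩: (0.6846i - 0.7289)/(2√2) = (-0.2577 + 0.242i)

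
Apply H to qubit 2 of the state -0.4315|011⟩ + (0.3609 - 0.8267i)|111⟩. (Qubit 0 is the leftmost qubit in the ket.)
-0.3051|010⟩ + 0.3051|011⟩ + (0.2552 - 0.5846i)|110⟩ + (-0.2552 + 0.5846i)|111⟩

H on qubit 2 mixes each pair of kets that differ only in qubit 2: amplitudes (a, b) of (|…0…⟩, |…1…⟩) become ((a + b)/√2, (a − b)/√2). Kets absent from the input have amplitude 0.
(|010⟩, |011⟩): (a, b) = (0, -0.4315) → (-0.3051, 0.3051)
(|110⟩, |111⟩): (a, b) = (0, (0.3609 - 0.8267i)) → ((0.2552 - 0.5846i), (-0.2552 + 0.5846i))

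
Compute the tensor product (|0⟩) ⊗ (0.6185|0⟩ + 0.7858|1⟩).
0.6185|00⟩ + 0.7858|01⟩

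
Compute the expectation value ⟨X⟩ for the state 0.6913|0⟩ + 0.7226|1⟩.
0.9991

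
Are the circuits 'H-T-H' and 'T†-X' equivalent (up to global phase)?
No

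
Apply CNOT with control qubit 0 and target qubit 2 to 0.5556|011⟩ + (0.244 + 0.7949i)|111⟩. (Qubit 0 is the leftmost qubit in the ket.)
0.5556|011⟩ + (0.244 + 0.7949i)|110⟩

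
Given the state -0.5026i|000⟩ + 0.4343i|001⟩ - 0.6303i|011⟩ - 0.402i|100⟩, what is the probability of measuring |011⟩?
0.3973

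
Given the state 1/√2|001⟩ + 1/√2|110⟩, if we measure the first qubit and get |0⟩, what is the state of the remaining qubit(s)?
|01⟩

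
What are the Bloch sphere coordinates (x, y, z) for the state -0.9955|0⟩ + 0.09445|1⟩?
(-0.188, 0, 0.9821)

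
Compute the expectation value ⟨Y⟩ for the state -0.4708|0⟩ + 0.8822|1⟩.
0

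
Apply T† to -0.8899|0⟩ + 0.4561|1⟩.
-0.8899|0⟩ + (0.3225 - 0.3225i)|1⟩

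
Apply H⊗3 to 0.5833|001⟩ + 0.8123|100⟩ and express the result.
0.4934|000⟩ + 0.08096|001⟩ + 0.4934|010⟩ + 0.08096|011⟩ - 0.08096|100⟩ - 0.4934|101⟩ - 0.08096|110⟩ - 0.4934|111⟩

H⊗3 gives amp(|y⟩) = (1/2√2) Σ_x (−1)^(x·y) amp(|x⟩), where x·y is the number of positions in which both x and y have a 1.
|000⟩: (0.5833 + 0.8123)/(2√2) = 0.4934
|001⟩: (-0.5833 + 0.8123)/(2√2) = 0.08096
|010⟩: (0.5833 + 0.8123)/(2√2) = 0.4934
|011⟩: (-0.5833 + 0.8123)/(2√2) = 0.08096
|100⟩: (0.5833 - 0.8123)/(2√2) = -0.08096
|101⟩: (-0.5833 - 0.8123)/(2√2) = -0.4934
|110⟩: (0.5833 - 0.8123)/(2√2) = -0.08096
|111⟩: (-0.5833 - 0.8123)/(2√2) = -0.4934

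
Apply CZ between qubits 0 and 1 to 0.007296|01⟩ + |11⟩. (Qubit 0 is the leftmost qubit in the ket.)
0.007296|01⟩ - |11⟩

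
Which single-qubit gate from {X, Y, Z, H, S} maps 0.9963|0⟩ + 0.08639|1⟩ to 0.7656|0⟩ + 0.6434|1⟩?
H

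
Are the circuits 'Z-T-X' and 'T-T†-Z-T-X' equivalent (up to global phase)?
Yes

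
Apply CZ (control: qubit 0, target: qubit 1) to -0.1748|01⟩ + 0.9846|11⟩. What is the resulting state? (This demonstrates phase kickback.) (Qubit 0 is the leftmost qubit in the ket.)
-0.1748|01⟩ - 0.9846|11⟩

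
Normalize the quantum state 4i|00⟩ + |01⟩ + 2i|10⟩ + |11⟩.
0.8528i|00⟩ + 0.2132|01⟩ + 0.4264i|10⟩ + 0.2132|11⟩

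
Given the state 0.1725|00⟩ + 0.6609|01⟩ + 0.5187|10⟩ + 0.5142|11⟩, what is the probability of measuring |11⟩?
0.2644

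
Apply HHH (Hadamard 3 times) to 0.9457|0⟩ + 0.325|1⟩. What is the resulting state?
0.8985|0⟩ + 0.4389|1⟩

H² = I, so H^3 = H: a single Hadamard. With (a, b) = (0.9457, 0.325), H gives ((a + b)/√2, (a − b)/√2) = (0.8985, 0.4389).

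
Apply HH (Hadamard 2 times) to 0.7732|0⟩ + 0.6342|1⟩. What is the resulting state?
0.7732|0⟩ + 0.6342|1⟩

H² = I, so an even number of Hadamards cancels: H^2 = I and the state is unchanged.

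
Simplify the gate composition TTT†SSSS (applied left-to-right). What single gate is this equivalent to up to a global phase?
T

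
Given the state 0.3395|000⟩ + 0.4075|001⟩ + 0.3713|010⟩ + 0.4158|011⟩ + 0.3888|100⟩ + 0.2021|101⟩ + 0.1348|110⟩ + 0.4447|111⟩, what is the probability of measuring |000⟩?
0.1153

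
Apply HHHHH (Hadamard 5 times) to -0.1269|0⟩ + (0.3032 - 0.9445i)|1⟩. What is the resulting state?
(0.1247 - 0.6679i)|0⟩ + (-0.3041 + 0.6679i)|1⟩

H² = I, so H^5 = H: a single Hadamard. With (a, b) = (-0.1269, (0.3032 - 0.9445i)), H gives ((a + b)/√2, (a − b)/√2) = ((0.1247 - 0.6679i), (-0.3041 + 0.6679i)).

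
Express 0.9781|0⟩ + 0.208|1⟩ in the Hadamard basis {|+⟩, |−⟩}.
0.8387|+⟩ + 0.5445|−⟩

With |ψ⟩ = α|0⟩ + β|1⟩, the Hadamard-basis coefficients are ⟨+|ψ⟩ = (α + β)/√2 and ⟨−|ψ⟩ = (α − β)/√2.
Here α = 0.9781, β = 0.208: (α + β)/√2 = 0.8387, (α − β)/√2 = 0.5445.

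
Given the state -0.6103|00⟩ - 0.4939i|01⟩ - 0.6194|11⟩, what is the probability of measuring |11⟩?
0.3837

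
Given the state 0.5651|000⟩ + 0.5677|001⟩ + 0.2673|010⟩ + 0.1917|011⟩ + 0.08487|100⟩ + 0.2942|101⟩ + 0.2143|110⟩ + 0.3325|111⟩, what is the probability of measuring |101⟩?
0.08655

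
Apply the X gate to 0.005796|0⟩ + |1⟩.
|0⟩ + 0.005796|1⟩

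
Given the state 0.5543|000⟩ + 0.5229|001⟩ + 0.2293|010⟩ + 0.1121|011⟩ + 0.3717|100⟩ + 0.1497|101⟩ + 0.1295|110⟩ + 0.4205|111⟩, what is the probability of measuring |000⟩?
0.3072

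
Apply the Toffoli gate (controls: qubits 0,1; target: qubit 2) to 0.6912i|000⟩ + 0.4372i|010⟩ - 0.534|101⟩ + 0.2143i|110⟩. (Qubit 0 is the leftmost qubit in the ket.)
0.6912i|000⟩ + 0.4372i|010⟩ - 0.534|101⟩ + 0.2143i|111⟩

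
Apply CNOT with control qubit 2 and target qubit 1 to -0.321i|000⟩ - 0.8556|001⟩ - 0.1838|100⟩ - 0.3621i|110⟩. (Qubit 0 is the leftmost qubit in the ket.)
-0.321i|000⟩ - 0.8556|011⟩ - 0.1838|100⟩ - 0.3621i|110⟩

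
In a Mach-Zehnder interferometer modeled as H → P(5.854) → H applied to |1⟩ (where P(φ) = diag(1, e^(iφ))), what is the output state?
(0.04535 + 0.2081i)|0⟩ + (0.9547 - 0.2081i)|1⟩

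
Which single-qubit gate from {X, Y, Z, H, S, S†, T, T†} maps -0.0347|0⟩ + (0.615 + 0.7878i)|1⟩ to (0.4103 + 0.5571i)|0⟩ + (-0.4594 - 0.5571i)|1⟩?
H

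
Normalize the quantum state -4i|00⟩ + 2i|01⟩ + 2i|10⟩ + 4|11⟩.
-0.6325i|00⟩ + 0.3162i|01⟩ + 0.3162i|10⟩ + 0.6325|11⟩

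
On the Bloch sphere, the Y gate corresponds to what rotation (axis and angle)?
Rotation by π around the y-axis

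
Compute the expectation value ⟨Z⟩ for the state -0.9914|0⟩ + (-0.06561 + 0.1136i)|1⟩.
0.9657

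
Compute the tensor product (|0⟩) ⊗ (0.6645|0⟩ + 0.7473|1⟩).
0.6645|00⟩ + 0.7473|01⟩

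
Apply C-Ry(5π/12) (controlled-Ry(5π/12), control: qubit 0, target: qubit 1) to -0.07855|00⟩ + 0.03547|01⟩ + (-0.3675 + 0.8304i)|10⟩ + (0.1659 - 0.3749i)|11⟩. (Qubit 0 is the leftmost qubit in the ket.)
-0.07855|00⟩ + 0.03547|01⟩ + (-0.3926 + 0.887i)|10⟩ + (-0.0921 + 0.2081i)|11⟩

C-Ry(5π/12) leaves the control-|0⟩ kets |00⟩, |01⟩ unchanged and applies Ry(5π/12) to qubit 1 on the control-|1⟩ pair (|10⟩, |11⟩).
Ry(5π/12) = [[cos(θ/2), −sin(θ/2)], [sin(θ/2), cos(θ/2)]]; θ = 5π/12, cos(θ/2) ≈ 0.793353, sin(θ/2) ≈ 0.608761.
With a = amp(|10⟩) = (-0.3675 + 0.8304i) and b = amp(|11⟩) = (0.1659 - 0.3749i):
new amp(|10⟩) = (0.793353)·a + (-0.608761)·b = (-0.3926 + 0.887i)
new amp(|11⟩) = (0.608761)·a + (0.793353)·b = (-0.0921 + 0.2081i)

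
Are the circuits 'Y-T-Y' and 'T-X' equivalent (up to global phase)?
No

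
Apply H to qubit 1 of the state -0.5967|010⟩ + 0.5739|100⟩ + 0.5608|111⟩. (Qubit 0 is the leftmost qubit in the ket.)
-0.4219|000⟩ + 0.4219|010⟩ + 0.4058|100⟩ + 0.3965|101⟩ + 0.4058|110⟩ - 0.3965|111⟩

H on qubit 1 mixes each pair of kets that differ only in qubit 1: amplitudes (a, b) of (|…0…⟩, |…1…⟩) become ((a + b)/√2, (a − b)/√2). Kets absent from the input have amplitude 0.
(|000⟩, |010⟩): (a, b) = (0, -0.5967) → (-0.4219, 0.4219)
(|100⟩, |110⟩): (a, b) = (0.5739, 0) → (0.4058, 0.4058)
(|101⟩, |111⟩): (a, b) = (0, 0.5608) → (0.3965, -0.3965)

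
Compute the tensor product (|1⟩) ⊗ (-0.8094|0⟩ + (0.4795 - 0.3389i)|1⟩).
-0.8094|10⟩ + (0.4795 - 0.3389i)|11⟩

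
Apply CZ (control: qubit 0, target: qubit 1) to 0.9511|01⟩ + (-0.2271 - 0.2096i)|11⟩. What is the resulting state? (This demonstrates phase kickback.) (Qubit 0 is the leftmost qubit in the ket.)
0.9511|01⟩ + (0.2271 + 0.2096i)|11⟩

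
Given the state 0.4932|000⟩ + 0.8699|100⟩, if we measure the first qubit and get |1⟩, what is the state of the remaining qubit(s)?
|00⟩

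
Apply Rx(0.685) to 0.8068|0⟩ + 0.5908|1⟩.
(0.7599 - 0.1984i)|0⟩ + (0.5565 - 0.271i)|1⟩

Rx(0.685) = [[cos(θ/2), −i·sin(θ/2)], [−i·sin(θ/2), cos(θ/2)]]; θ = 0.685, cos(θ/2) ≈ 0.941918, sin(θ/2) ≈ 0.335843.
With a = amp(|0⟩) = 0.8068 and b = amp(|1⟩) = 0.5908:
new amp(|0⟩) = (0.941918)·a + (-0.335843i)·b = (0.7599 - 0.1984i)
new amp(|1⟩) = (-0.335843i)·a + (0.941918)·b = (0.5565 - 0.271i)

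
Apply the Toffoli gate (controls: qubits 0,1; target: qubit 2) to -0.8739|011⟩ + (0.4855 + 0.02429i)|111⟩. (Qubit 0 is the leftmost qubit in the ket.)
-0.8739|011⟩ + (0.4855 + 0.02429i)|110⟩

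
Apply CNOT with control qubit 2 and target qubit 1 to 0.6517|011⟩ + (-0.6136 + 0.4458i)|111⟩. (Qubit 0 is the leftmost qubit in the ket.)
0.6517|001⟩ + (-0.6136 + 0.4458i)|101⟩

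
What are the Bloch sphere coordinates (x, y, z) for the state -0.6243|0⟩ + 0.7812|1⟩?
(-0.9754, 0, -0.2205)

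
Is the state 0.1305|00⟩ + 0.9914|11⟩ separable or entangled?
Entangled

Writing the state as a|00⟩ + b|01⟩ + c|10⟩ + d|11⟩, it is a product state iff ad − bc = 0.
Here (a, b, c, d) = (0.1305, 0, 0, 0.9914): ad − bc = (0.1305)(0.9914) − (0)(0) = 0.1294 ≠ 0, so the state is entangled.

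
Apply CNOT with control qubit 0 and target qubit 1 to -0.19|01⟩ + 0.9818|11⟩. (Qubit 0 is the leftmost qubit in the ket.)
-0.19|01⟩ + 0.9818|10⟩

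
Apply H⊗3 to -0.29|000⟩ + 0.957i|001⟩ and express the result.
(-0.1025 + 0.3384i)|000⟩ + (-0.1025 - 0.3384i)|001⟩ + (-0.1025 + 0.3384i)|010⟩ + (-0.1025 - 0.3384i)|011⟩ + (-0.1025 + 0.3384i)|100⟩ + (-0.1025 - 0.3384i)|101⟩ + (-0.1025 + 0.3384i)|110⟩ + (-0.1025 - 0.3384i)|111⟩

H⊗3 gives amp(|y⟩) = (1/2√2) Σ_x (−1)^(x·y) amp(|x⟩), where x·y is the number of positions in which both x and y have a 1.
|000⟩: (-0.29 + 0.957i)/(2√2) = (-0.1025 + 0.3384i)
|001⟩: (-0.29 - 0.957i)/(2√2) = (-0.1025 - 0.3384i)
|010⟩: (-0.29 + 0.957i)/(2√2) = (-0.1025 + 0.3384i)
|011⟩: (-0.29 - 0.957i)/(2√2) = (-0.1025 - 0.3384i)
|100⟩: (-0.29 + 0.957i)/(2√2) = (-0.1025 + 0.3384i)
|101⟩: (-0.29 - 0.957i)/(2√2) = (-0.1025 - 0.3384i)
|110⟩: (-0.29 + 0.957i)/(2√2) = (-0.1025 + 0.3384i)
|111⟩: (-0.29 - 0.957i)/(2√2) = (-0.1025 - 0.3384i)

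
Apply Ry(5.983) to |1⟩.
-0.1495|0⟩ - 0.9888|1⟩

Ry(5.983) = [[cos(θ/2), −sin(θ/2)], [sin(θ/2), cos(θ/2)]]; θ = 5.983, cos(θ/2) ≈ -0.988757, sin(θ/2) ≈ 0.14953.
With a = amp(|0⟩) = 0 and b = amp(|1⟩) = 1:
new amp(|0⟩) = (-0.988757)·a + (-0.14953)·b = -0.1495
new amp(|1⟩) = (0.14953)·a + (-0.988757)·b = -0.9888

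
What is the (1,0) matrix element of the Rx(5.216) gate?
-0.5086i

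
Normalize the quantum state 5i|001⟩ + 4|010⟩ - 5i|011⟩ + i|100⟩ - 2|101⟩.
0.5934i|001⟩ + 0.4747|010⟩ - 0.5934i|011⟩ + 0.1187i|100⟩ - 0.2374|101⟩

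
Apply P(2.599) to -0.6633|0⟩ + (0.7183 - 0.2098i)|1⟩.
-0.6633|0⟩ + (-0.5068 + 0.5506i)|1⟩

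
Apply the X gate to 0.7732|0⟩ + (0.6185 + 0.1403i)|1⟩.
(0.6185 + 0.1403i)|0⟩ + 0.7732|1⟩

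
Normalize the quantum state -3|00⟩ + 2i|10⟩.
-0.8321|00⟩ + 0.5547i|10⟩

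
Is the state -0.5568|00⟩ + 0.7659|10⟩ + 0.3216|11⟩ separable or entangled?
Entangled

Writing the state as a|00⟩ + b|01⟩ + c|10⟩ + d|11⟩, it is a product state iff ad − bc = 0.
Here (a, b, c, d) = (-0.5568, 0, 0.7659, 0.3216): ad − bc = (-0.5568)(0.3216) − (0)(0.7659) = -0.1791 ≠ 0, so the state is entangled.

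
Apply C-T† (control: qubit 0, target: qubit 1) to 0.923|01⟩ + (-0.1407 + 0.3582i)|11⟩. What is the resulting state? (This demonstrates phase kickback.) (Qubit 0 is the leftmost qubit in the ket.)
0.923|01⟩ + (0.1538 + 0.3528i)|11⟩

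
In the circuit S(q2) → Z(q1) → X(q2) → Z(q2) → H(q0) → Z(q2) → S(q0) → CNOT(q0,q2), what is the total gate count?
8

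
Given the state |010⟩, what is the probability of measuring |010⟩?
1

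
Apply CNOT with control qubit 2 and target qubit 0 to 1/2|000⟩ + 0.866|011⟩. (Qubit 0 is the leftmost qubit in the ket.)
1/2|000⟩ + 0.866|111⟩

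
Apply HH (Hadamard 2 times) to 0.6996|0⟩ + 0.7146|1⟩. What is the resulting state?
0.6996|0⟩ + 0.7146|1⟩

H² = I, so an even number of Hadamards cancels: H^2 = I and the state is unchanged.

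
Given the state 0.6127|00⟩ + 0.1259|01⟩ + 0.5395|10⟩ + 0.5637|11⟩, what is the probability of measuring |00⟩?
0.3754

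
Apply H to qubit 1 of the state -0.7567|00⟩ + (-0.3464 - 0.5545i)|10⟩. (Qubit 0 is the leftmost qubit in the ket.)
-0.5351|00⟩ - 0.5351|01⟩ + (-0.2449 - 0.3921i)|10⟩ + (-0.2449 - 0.3921i)|11⟩

H on qubit 1 mixes each pair of kets that differ only in qubit 1: amplitudes (a, b) of (|…0…⟩, |…1…⟩) become ((a + b)/√2, (a − b)/√2). Kets absent from the input have amplitude 0.
(|00⟩, |01⟩): (a, b) = (-0.7567, 0) → (-0.5351, -0.5351)
(|10⟩, |11⟩): (a, b) = ((-0.3464 - 0.5545i), 0) → ((-0.2449 - 0.3921i), (-0.2449 - 0.3921i))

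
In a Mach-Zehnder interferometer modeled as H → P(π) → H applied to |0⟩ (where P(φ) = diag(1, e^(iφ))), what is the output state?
|1⟩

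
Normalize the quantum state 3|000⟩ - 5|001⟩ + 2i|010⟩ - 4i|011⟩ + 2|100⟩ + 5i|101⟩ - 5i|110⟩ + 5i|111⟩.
0.2601|000⟩ - 0.4336|001⟩ + 0.1734i|010⟩ - 0.3468i|011⟩ + 0.1734|100⟩ + 0.4336i|101⟩ - 0.4336i|110⟩ + 0.4336i|111⟩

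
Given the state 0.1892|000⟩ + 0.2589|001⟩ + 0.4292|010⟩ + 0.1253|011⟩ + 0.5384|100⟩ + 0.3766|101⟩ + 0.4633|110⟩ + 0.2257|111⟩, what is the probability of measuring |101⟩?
0.1418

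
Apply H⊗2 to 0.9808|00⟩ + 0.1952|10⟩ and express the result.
0.588|00⟩ + 0.588|01⟩ + 0.3928|10⟩ + 0.3928|11⟩

H⊗2 gives amp(|y⟩) = (1/2) Σ_x (−1)^(x·y) amp(|x⟩), where x·y is the number of positions in which both x and y have a 1.
|00⟩: (0.9808 + 0.1952)/2 = 0.588
|01⟩: (0.9808 + 0.1952)/2 = 0.588
|10⟩: (0.9808 - 0.1952)/2 = 0.3928
|11⟩: (0.9808 - 0.1952)/2 = 0.3928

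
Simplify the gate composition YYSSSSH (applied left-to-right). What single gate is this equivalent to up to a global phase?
H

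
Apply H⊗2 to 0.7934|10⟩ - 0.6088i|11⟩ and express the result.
(0.3967 - 0.3044i)|00⟩ + (0.3967 + 0.3044i)|01⟩ + (-0.3967 + 0.3044i)|10⟩ + (-0.3967 - 0.3044i)|11⟩

H⊗2 gives amp(|y⟩) = (1/2) Σ_x (−1)^(x·y) amp(|x⟩), where x·y is the number of positions in which both x and y have a 1.
|00⟩: (0.7934 - 0.6088i)/2 = (0.3967 - 0.3044i)
|01⟩: (0.7934 + 0.6088i)/2 = (0.3967 + 0.3044i)
|10⟩: (-0.7934 + 0.6088i)/2 = (-0.3967 + 0.3044i)
|11⟩: (-0.7934 - 0.6088i)/2 = (-0.3967 - 0.3044i)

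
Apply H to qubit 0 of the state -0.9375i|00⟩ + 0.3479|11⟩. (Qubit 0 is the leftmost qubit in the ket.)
-0.6629i|00⟩ + 0.246|01⟩ - 0.6629i|10⟩ - 0.246|11⟩

H on qubit 0 mixes each pair of kets that differ only in qubit 0: amplitudes (a, b) of (|…0…⟩, |…1…⟩) become ((a + b)/√2, (a − b)/√2). Kets absent from the input have amplitude 0.
(|00⟩, |10⟩): (a, b) = (-0.9375i, 0) → (-0.6629i, -0.6629i)
(|01⟩, |11⟩): (a, b) = (0, 0.3479) → (0.246, -0.246)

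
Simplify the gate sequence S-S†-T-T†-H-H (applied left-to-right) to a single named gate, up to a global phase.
I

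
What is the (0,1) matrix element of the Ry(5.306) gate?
-0.4694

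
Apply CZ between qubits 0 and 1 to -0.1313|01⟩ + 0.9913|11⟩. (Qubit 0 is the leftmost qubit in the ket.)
-0.1313|01⟩ - 0.9913|11⟩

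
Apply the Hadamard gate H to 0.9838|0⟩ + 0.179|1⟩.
0.8222|0⟩ + 0.5691|1⟩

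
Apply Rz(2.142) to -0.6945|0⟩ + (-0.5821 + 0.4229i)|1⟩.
(-0.3328 + 0.6095i)|0⟩ + (-0.6501 - 0.3082i)|1⟩

Rz(2.142) = [[e^(−iθ/2), 0], [0, e^(iθ/2)]] with e^(±iθ/2) = cos(θ/2) ± i·sin(θ/2); θ = 2.142, cos(θ/2) ≈ 0.479247, sin(θ/2) ≈ 0.87768.
With a = amp(|0⟩) = -0.6945 and b = amp(|1⟩) = (-0.5821 + 0.4229i):
new amp(|0⟩) = (0.479247 - 0.87768i)·a = (-0.3328 + 0.6095i)
new amp(|1⟩) = (0.479247 + 0.87768i)·b = (-0.6501 - 0.3082i)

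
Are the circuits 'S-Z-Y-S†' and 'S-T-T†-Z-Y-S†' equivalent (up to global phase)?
Yes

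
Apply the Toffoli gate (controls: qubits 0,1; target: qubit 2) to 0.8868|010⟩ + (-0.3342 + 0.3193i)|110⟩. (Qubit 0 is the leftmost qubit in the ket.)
0.8868|010⟩ + (-0.3342 + 0.3193i)|111⟩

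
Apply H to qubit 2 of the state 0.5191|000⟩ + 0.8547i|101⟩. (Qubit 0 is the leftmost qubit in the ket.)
0.3671|000⟩ + 0.3671|001⟩ + 0.6044i|100⟩ - 0.6044i|101⟩

H on qubit 2 mixes each pair of kets that differ only in qubit 2: amplitudes (a, b) of (|…0…⟩, |…1…⟩) become ((a + b)/√2, (a − b)/√2). Kets absent from the input have amplitude 0.
(|000⟩, |001⟩): (a, b) = (0.5191, 0) → (0.3671, 0.3671)
(|100⟩, |101⟩): (a, b) = (0, 0.8547i) → (0.6044i, -0.6044i)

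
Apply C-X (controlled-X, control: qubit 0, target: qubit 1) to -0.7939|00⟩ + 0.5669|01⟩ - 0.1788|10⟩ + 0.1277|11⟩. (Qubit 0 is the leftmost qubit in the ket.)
-0.7939|00⟩ + 0.5669|01⟩ + 0.1277|10⟩ - 0.1788|11⟩

C-X leaves the control-|0⟩ kets |00⟩, |01⟩ unchanged and applies X to qubit 1 on the control-|1⟩ pair (|10⟩, |11⟩).
X = [[0, 1], [1, 0]].
With a = amp(|10⟩) = -0.1788 and b = amp(|11⟩) = 0.1277:
new amp(|10⟩) = (1)·b = 0.1277
new amp(|11⟩) = (1)·a = -0.1788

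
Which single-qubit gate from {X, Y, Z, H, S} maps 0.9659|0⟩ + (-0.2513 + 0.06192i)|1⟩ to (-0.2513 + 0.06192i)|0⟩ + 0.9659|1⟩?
X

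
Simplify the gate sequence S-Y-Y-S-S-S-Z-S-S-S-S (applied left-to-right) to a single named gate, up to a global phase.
Z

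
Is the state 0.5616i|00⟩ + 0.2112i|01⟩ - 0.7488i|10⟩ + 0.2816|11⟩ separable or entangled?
Entangled

Writing the state as a|00⟩ + b|01⟩ + c|10⟩ + d|11⟩, it is a product state iff ad − bc = 0.
Here (a, b, c, d) = (0.5616i, 0.2112i, -0.7488i, 0.2816): ad − bc = (0.5616i)(0.2816) − (0.2112i)(-0.7488i) = (-0.1581 + 0.1581i) ≠ 0, so the state is entangled.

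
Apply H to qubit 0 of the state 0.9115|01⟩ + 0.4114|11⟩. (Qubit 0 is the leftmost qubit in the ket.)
0.9354|01⟩ + 0.3536|11⟩

H on qubit 0 mixes each pair of kets that differ only in qubit 0: amplitudes (a, b) of (|…0…⟩, |…1…⟩) become ((a + b)/√2, (a − b)/√2). Kets absent from the input have amplitude 0.
(|01⟩, |11⟩): (a, b) = (0.9115, 0.4114) → (0.9354, 0.3536)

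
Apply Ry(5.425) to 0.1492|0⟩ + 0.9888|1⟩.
-0.5471|0⟩ - 0.8371|1⟩

Ry(5.425) = [[cos(θ/2), −sin(θ/2)], [sin(θ/2), cos(θ/2)]]; θ = 5.425, cos(θ/2) ≈ -0.909344, sin(θ/2) ≈ 0.416046.
With a = amp(|0⟩) = 0.1492 and b = amp(|1⟩) = 0.9888:
new amp(|0⟩) = (-0.909344)·a + (-0.416046)·b = -0.5471
new amp(|1⟩) = (0.416046)·a + (-0.909344)·b = -0.8371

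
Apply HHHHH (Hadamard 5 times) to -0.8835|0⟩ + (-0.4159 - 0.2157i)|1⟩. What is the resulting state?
(-0.9188 - 0.1525i)|0⟩ + (-0.3306 + 0.1525i)|1⟩

H² = I, so H^5 = H: a single Hadamard. With (a, b) = (-0.8835, (-0.4159 - 0.2157i)), H gives ((a + b)/√2, (a − b)/√2) = ((-0.9188 - 0.1525i), (-0.3306 + 0.1525i)).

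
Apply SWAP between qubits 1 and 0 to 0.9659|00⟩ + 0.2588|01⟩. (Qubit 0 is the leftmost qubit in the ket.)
0.9659|00⟩ + 0.2588|10⟩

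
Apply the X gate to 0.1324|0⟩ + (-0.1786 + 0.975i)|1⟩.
(-0.1786 + 0.975i)|0⟩ + 0.1324|1⟩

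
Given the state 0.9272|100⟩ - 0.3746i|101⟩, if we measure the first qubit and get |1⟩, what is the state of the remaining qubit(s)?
0.9272|00⟩ - 0.3746i|01⟩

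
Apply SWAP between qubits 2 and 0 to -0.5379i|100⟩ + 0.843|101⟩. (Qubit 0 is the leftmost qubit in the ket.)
-0.5379i|001⟩ + 0.843|101⟩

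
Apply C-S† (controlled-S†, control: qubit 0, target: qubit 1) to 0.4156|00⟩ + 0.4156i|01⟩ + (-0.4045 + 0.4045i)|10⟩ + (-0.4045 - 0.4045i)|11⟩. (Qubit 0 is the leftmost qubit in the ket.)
0.4156|00⟩ + 0.4156i|01⟩ + (-0.4045 + 0.4045i)|10⟩ + (-0.4045 + 0.4045i)|11⟩

C-S† leaves the control-|0⟩ kets |00⟩, |01⟩ unchanged and applies S† to qubit 1 on the control-|1⟩ pair (|10⟩, |11⟩).
S† = [[1, 0], [0, -i]].
With a = amp(|10⟩) = (-0.4045 + 0.4045i) and b = amp(|11⟩) = (-0.4045 - 0.4045i):
new amp(|10⟩) = (1)·a = (-0.4045 + 0.4045i)
new amp(|11⟩) = (-i)·b = (-0.4045 + 0.4045i)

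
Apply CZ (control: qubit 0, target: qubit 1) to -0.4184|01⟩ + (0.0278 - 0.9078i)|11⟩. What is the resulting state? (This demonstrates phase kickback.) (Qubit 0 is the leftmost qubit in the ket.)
-0.4184|01⟩ + (-0.0278 + 0.9078i)|11⟩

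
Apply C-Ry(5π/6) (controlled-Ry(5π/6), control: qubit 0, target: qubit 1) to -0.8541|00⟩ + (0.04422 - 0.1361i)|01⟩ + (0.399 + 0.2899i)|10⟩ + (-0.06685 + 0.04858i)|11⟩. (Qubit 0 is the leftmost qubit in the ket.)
-0.8541|00⟩ + (0.04422 - 0.1361i)|01⟩ + (0.1678 + 0.02811i)|10⟩ + (0.3681 + 0.2926i)|11⟩

C-Ry(5π/6) leaves the control-|0⟩ kets |00⟩, |01⟩ unchanged and applies Ry(5π/6) to qubit 1 on the control-|1⟩ pair (|10⟩, |11⟩).
Ry(5π/6) = [[cos(θ/2), −sin(θ/2)], [sin(θ/2), cos(θ/2)]]; θ = 5π/6, cos(θ/2) ≈ 0.258819, sin(θ/2) ≈ 0.965926.
With a = amp(|10⟩) = (0.399 + 0.2899i) and b = amp(|11⟩) = (-0.06685 + 0.04858i):
new amp(|10⟩) = (0.258819)·a + (-0.965926)·b = (0.1678 + 0.02811i)
new amp(|11⟩) = (0.965926)·a + (0.258819)·b = (0.3681 + 0.2926i)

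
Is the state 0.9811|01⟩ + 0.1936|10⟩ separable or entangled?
Entangled

Writing the state as a|00⟩ + b|01⟩ + c|10⟩ + d|11⟩, it is a product state iff ad − bc = 0.
Here (a, b, c, d) = (0, 0.9811, 0.1936, 0): ad − bc = (0)(0) − (0.9811)(0.1936) = -0.1899 ≠ 0, so the state is entangled.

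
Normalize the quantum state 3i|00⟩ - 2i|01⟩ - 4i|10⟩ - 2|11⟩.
0.5222i|00⟩ - 0.3482i|01⟩ - 0.6963i|10⟩ - 0.3482|11⟩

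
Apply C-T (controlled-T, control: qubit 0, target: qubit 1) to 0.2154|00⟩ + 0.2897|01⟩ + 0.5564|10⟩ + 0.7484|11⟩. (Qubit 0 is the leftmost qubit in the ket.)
0.2154|00⟩ + 0.2897|01⟩ + 0.5564|10⟩ + (0.5292 + 0.5292i)|11⟩

C-T leaves the control-|0⟩ kets |00⟩, |01⟩ unchanged and applies T to qubit 1 on the control-|1⟩ pair (|10⟩, |11⟩).
T = [[1, 0], [0, (1/√2 + (1/√2)i)]].
With a = amp(|10⟩) = 0.5564 and b = amp(|11⟩) = 0.7484:
new amp(|10⟩) = (1)·a = 0.5564
new amp(|11⟩) = (1/√2 + (1/√2)i)·b = (0.5292 + 0.5292i)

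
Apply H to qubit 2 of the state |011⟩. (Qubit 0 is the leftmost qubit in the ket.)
1/√2|010⟩ - 1/√2|011⟩

H on qubit 2 mixes each pair of kets that differ only in qubit 2: amplitudes (a, b) of (|…0…⟩, |…1…⟩) become ((a + b)/√2, (a − b)/√2). Kets absent from the input have amplitude 0.
(|010⟩, |011⟩): (a, b) = (0, 1) → (1/√2, -1/√2)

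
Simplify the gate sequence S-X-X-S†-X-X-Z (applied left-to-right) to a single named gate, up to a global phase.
Z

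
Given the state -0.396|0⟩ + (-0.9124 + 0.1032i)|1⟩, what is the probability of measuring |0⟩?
0.1568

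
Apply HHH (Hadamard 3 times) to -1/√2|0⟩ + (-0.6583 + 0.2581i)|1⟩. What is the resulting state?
(-0.9655 + 0.1825i)|0⟩ + (-0.03451 - 0.1825i)|1⟩

H² = I, so H^3 = H: a single Hadamard. With (a, b) = (-1/√2, (-0.6583 + 0.2581i)), H gives ((a + b)/√2, (a − b)/√2) = ((-0.9655 + 0.1825i), (-0.03451 - 0.1825i)).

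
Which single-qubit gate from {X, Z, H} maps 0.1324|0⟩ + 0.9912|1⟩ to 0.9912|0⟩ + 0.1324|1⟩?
X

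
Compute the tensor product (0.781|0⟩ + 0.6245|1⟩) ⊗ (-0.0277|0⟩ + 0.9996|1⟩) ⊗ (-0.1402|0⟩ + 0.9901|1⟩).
0.003033|000⟩ - 0.02142|001⟩ - 0.1095|010⟩ + 0.773|011⟩ + 0.002425|100⟩ - 0.01713|101⟩ - 0.08752|110⟩ + 0.6181|111⟩

amp(|b₁b₂…⟩) = product of the factor amplitudes for bits b₁, b₂, …; only kets whose every factor amplitude is nonzero survive.
|000⟩: (0.781)(-0.0277)(-0.1402) = 0.003033
|001⟩: (0.781)(-0.0277)(0.9901) = -0.02142
|010⟩: (0.781)(0.9996)(-0.1402) = -0.1095
|011⟩: (0.781)(0.9996)(0.9901) = 0.773
|100⟩: (0.6245)(-0.0277)(-0.1402) = 0.002425
|101⟩: (0.6245)(-0.0277)(0.9901) = -0.01713
|110⟩: (0.6245)(0.9996)(-0.1402) = -0.08752
|111⟩: (0.6245)(0.9996)(0.9901) = 0.6181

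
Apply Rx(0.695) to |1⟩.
-0.3405i|0⟩ + 0.9402|1⟩

Rx(0.695) = [[cos(θ/2), −i·sin(θ/2)], [−i·sin(θ/2), cos(θ/2)]]; θ = 0.695, cos(θ/2) ≈ 0.940227, sin(θ/2) ≈ 0.340548.
With a = amp(|0⟩) = 0 and b = amp(|1⟩) = 1:
new amp(|0⟩) = (0.940227)·a + (-0.340548i)·b = -0.3405i
new amp(|1⟩) = (-0.340548i)·a + (0.940227)·b = 0.9402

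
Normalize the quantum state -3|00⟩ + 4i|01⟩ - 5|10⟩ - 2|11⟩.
-1/√6|00⟩ + 0.5443i|01⟩ - 0.6804|10⟩ - 0.2722|11⟩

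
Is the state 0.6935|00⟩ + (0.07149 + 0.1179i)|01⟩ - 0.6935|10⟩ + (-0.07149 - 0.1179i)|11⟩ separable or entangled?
Separable

Writing the state as a|00⟩ + b|01⟩ + c|10⟩ + d|11⟩, it is a product state iff ad − bc = 0.
Here (a, b, c, d) = (0.6935, (0.07149 + 0.1179i), -0.6935, (-0.07149 - 0.1179i)): ad − bc = (0.6935)(-0.07149 - 0.1179i) − (0.07149 + 0.1179i)(-0.6935) = 0, so the state is separable.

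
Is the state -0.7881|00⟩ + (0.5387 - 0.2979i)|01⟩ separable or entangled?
Separable

Writing the state as a|00⟩ + b|01⟩ + c|10⟩ + d|11⟩, it is a product state iff ad − bc = 0.
Here (a, b, c, d) = (-0.7881, (0.5387 - 0.2979i), 0, 0): ad − bc = (-0.7881)(0) − (0.5387 - 0.2979i)(0) = 0, so the state is separable.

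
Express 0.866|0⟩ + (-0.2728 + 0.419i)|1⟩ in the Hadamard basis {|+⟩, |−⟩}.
(0.4195 + 0.2963i)|+⟩ + (0.8053 - 0.2963i)|−⟩

With |ψ⟩ = α|0⟩ + β|1⟩, the Hadamard-basis coefficients are ⟨+|ψ⟩ = (α + β)/√2 and ⟨−|ψ⟩ = (α − β)/√2.
Here α = 0.866, β = (-0.2728 + 0.419i): (α + β)/√2 = (0.4195 + 0.2963i), (α − β)/√2 = (0.8053 - 0.2963i).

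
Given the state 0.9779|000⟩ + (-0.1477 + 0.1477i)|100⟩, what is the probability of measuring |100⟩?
0.04363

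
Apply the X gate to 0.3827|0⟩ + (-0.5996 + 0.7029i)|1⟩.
(-0.5996 + 0.7029i)|0⟩ + 0.3827|1⟩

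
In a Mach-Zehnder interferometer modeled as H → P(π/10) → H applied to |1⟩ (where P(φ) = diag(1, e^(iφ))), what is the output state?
(0.02447 - 0.1545i)|0⟩ + (0.9755 + 0.1545i)|1⟩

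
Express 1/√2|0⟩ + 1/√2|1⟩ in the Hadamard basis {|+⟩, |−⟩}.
|+⟩

With |ψ⟩ = α|0⟩ + β|1⟩, the Hadamard-basis coefficients are ⟨+|ψ⟩ = (α + β)/√2 and ⟨−|ψ⟩ = (α − β)/√2.
Here α = 1/√2, β = 1/√2: (α + β)/√2 = 1, (α − β)/√2 = 0.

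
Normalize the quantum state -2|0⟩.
-|0⟩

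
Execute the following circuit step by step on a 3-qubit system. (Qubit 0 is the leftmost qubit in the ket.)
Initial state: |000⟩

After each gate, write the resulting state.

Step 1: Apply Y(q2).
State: i|001⟩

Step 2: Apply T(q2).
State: (-1/√2 + (1/√2)i)|001⟩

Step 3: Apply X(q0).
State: (-1/√2 + (1/√2)i)|101⟩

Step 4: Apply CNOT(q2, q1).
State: (-1/√2 + (1/√2)i)|111⟩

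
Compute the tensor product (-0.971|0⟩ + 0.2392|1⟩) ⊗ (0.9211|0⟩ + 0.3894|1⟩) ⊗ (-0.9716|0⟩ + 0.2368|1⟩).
0.869|000⟩ - 0.2118|001⟩ + 0.3674|010⟩ - 0.08954|011⟩ - 0.2141|100⟩ + 0.05217|101⟩ - 0.0905|110⟩ + 0.02206|111⟩

amp(|b₁b₂…⟩) = product of the factor amplitudes for bits b₁, b₂, …; only kets whose every factor amplitude is nonzero survive.
|000⟩: (-0.971)(0.9211)(-0.9716) = 0.869
|001⟩: (-0.971)(0.9211)(0.2368) = -0.2118
|010⟩: (-0.971)(0.3894)(-0.9716) = 0.3674
|011⟩: (-0.971)(0.3894)(0.2368) = -0.08954
|100⟩: (0.2392)(0.9211)(-0.9716) = -0.2141
|101⟩: (0.2392)(0.9211)(0.2368) = 0.05217
|110⟩: (0.2392)(0.3894)(-0.9716) = -0.0905
|111⟩: (0.2392)(0.3894)(0.2368) = 0.02206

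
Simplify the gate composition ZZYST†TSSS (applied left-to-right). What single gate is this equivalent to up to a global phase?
Y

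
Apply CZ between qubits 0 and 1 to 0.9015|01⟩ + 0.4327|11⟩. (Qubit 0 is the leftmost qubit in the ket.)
0.9015|01⟩ - 0.4327|11⟩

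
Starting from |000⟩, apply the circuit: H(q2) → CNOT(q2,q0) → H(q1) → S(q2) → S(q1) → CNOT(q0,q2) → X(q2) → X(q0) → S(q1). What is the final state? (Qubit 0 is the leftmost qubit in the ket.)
(1/2)i|001⟩ - (1/2)i|011⟩ + 1/2|101⟩ - 1/2|111⟩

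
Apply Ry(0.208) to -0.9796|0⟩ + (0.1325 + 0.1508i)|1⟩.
(-0.9881 - 0.01565i)|0⟩ + (0.03009 + 0.15i)|1⟩

Ry(0.208) = [[cos(θ/2), −sin(θ/2)], [sin(θ/2), cos(θ/2)]]; θ = 0.208, cos(θ/2) ≈ 0.994597, sin(θ/2) ≈ 0.103813.
With a = amp(|0⟩) = -0.9796 and b = amp(|1⟩) = (0.1325 + 0.1508i):
new amp(|0⟩) = (0.994597)·a + (-0.103813)·b = (-0.9881 - 0.01565i)
new amp(|1⟩) = (0.103813)·a + (0.994597)·b = (0.03009 + 0.15i)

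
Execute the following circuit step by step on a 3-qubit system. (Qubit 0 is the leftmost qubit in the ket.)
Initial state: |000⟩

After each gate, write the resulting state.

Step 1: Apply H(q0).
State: 1/√2|000⟩ + 1/√2|100⟩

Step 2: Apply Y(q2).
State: (1/√2)i|001⟩ + (1/√2)i|101⟩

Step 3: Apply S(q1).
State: (1/√2)i|001⟩ + (1/√2)i|101⟩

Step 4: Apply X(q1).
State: (1/√2)i|011⟩ + (1/√2)i|111⟩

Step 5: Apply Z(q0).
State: (1/√2)i|011⟩ - (1/√2)i|111⟩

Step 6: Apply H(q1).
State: (1/2)i|001⟩ - (1/2)i|011⟩ - (1/2)i|101⟩ + (1/2)i|111⟩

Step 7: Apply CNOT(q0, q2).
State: (1/2)i|001⟩ - (1/2)i|011⟩ - (1/2)i|100⟩ + (1/2)i|110⟩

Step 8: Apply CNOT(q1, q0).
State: (1/2)i|001⟩ + (1/2)i|010⟩ - (1/2)i|100⟩ - (1/2)i|111⟩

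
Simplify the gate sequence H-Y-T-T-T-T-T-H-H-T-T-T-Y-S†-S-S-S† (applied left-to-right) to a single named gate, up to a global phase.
H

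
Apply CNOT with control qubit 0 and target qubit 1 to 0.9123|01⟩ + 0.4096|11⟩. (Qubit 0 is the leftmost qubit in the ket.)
0.9123|01⟩ + 0.4096|10⟩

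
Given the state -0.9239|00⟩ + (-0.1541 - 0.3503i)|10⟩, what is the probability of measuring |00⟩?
0.8536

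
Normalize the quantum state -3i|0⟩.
-i|0⟩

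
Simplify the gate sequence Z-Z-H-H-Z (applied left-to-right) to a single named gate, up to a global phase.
Z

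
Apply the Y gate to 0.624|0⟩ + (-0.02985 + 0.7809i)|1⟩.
(0.7809 + 0.02985i)|0⟩ + 0.624i|1⟩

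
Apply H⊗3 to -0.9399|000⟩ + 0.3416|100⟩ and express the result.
-0.2115|000⟩ - 0.2115|001⟩ - 0.2115|010⟩ - 0.2115|011⟩ - 0.4531|100⟩ - 0.4531|101⟩ - 0.4531|110⟩ - 0.4531|111⟩

H⊗3 gives amp(|y⟩) = (1/2√2) Σ_x (−1)^(x·y) amp(|x⟩), where x·y is the number of positions in which both x and y have a 1.
|000⟩: (-0.9399 + 0.3416)/(2√2) = -0.2115
|001⟩: (-0.9399 + 0.3416)/(2√2) = -0.2115
|010⟩: (-0.9399 + 0.3416)/(2√2) = -0.2115
|011⟩: (-0.9399 + 0.3416)/(2√2) = -0.2115
|100⟩: (-0.9399 - 0.3416)/(2√2) = -0.4531
|101⟩: (-0.9399 - 0.3416)/(2√2) = -0.4531
|110⟩: (-0.9399 - 0.3416)/(2√2) = -0.4531
|111⟩: (-0.9399 - 0.3416)/(2√2) = -0.4531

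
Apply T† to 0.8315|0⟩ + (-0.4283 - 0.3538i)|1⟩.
0.8315|0⟩ + (-0.553 + 0.05268i)|1⟩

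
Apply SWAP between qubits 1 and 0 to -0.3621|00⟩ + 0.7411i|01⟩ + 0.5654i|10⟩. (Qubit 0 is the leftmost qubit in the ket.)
-0.3621|00⟩ + 0.5654i|01⟩ + 0.7411i|10⟩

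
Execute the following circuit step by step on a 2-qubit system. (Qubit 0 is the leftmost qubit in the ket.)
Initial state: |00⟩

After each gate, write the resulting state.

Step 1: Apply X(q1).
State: |01⟩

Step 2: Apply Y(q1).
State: -i|00⟩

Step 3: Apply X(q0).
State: -i|10⟩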